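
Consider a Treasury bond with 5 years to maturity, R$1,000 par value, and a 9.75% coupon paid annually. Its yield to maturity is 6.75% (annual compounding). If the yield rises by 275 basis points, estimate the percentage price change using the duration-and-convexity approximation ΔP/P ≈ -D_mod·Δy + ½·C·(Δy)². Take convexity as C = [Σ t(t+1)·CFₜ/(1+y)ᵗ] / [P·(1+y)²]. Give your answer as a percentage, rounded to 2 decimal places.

-10.12%

With y = 0.0675:
  t   CF        PV=CF/(1+0.0675)^t    t·PV        t(t+1)·PV
  1        97.50        91.3349        91.3349         182.6698
  2        97.50        85.5596       171.1192         513.3577
  3        97.50        80.1495       240.4486         961.7943
  4        97.50        75.0815       300.3261       1,501.6305
  5     1,097.50       791.7081     3,958.5407      23,751.2442
  Σ                  1,123.8337     4,761.7695      26,910.6965
P = 1,123.8337; D_Mac = 4.23708 yrs; D_mod = 3.96916 yrs; C = 21.01295.
Duration effect: -3.96916 × (+0.0275) = -0.109152
Convexity effect: 0.5 × 21.01295 × (0.0275)² = +0.0079455
ΔP/P ≈ -0.109152 + 0.0079455 = -0.101206 = -10.1206%.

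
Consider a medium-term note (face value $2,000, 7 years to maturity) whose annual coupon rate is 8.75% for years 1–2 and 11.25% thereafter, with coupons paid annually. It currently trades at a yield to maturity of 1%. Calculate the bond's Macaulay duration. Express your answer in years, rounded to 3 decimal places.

Periodic yield y = 0.01. Discount each cash flow and weight by its year:
  t   CF        PV=CF/(1+0.01)^t    t·PV
  1       175.00       173.2673       173.2673
  2       175.00       171.5518       343.1036
  3       225.00       218.3828       655.1483
  4       225.00       216.2206       864.8823
  5       225.00       214.0798     1,070.3989
  6       225.00       211.9602     1,271.7611
  7     2,225.00     2,075.2977    14,527.0837
  Σ                  3,280.7601    18,905.6453
Price P = Σ PV = 3,280.7601.
Macaulay duration = Σ(t·PV) / P = 18,905.6453 / 3,280.7601 = 5.76258 years.

5.763 years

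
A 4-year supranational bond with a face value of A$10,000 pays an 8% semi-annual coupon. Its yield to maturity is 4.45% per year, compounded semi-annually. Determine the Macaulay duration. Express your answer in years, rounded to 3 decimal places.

3.535 years

Periodic yield y = 0.02225. Discount each cash flow and weight by its period:
  t   CF        PV=CF/(1+0.02225)^t    t·PV
  1       400.00       391.2937       391.2937
  2       400.00       382.7769       765.5539
  3       400.00       374.4455     1,123.3365
  4       400.00       366.2954     1,465.1818
  5       400.00       358.3228     1,791.6138
  6       400.00       350.5236     2,103.1417
  7       400.00       342.8942     2,400.2595
  8    10,400.00     8,721.2028    69,769.6224
  Σ                 11,287.7550    79,810.0032
Price P = Σ PV = 11,287.7550.
Macaulay duration = Σ(t·PV) / P = 79,810.0032 / 11,287.7550 = 7.07049 half-year periods.
In years: 7.07049 / 2 = 3.53525 years.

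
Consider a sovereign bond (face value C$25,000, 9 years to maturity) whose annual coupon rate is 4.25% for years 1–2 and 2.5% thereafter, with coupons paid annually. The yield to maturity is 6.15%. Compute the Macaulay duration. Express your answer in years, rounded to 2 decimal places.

7.75 years

Periodic yield y = 0.0615. Discount each cash flow and weight by its year:
  t   CF        PV=CF/(1+0.0615)^t    t·PV
  1     1,062.50     1,000.9421     1,000.9421
  2     1,062.50       942.9506     1,885.9012
  3       625.00       522.5406     1,567.6217
  4       625.00       492.2662     1,969.0648
  5       625.00       463.7458     2,318.7292
  6       625.00       436.8779     2,621.2671
  7       625.00       411.5665     2,880.9656
  8       625.00       387.7216     3,101.7730
  9    25,625.00    14,975.5881   134,780.2933
  Σ                 19,634.1994   152,126.5580
Price P = Σ PV = 19,634.1994.
Macaulay duration = Σ(t·PV) / P = 152,126.5580 / 19,634.1994 = 7.74804 years.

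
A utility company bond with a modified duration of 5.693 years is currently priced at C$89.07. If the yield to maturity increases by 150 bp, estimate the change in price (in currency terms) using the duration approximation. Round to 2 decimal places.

Duration approximation: ΔP/P ≈ -D_mod · Δy = -5.693 × (+0.015) = -0.085395.
ΔP ≈ 89.07 × (-0.085395) = -7.60613265.

-C$7.61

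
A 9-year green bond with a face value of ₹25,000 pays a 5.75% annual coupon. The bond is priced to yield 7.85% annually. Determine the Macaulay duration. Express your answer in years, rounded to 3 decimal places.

Periodic yield y = 0.0785. Discount each cash flow and weight by its year:
  t   CF        PV=CF/(1+0.0785)^t    t·PV
  1     1,437.50     1,332.8697     1,332.8697
  2     1,437.50     1,235.8551     2,471.7102
  3     1,437.50     1,145.9018     3,437.7054
  4     1,437.50     1,062.4959     4,249.9835
  5     1,437.50       985.1608     4,925.8038
  6     1,437.50       913.4546     5,480.7275
  7     1,437.50       846.9676     5,928.7733
  8     1,437.50       785.3200     6,282.5600
  9    26,437.50    13,391.8026   120,526.2236
  Σ                 21,699.8281   154,636.3571
Price P = Σ PV = 21,699.8281.
Macaulay duration = Σ(t·PV) / P = 154,636.3571 / 21,699.8281 = 7.12616 years.

7.126 years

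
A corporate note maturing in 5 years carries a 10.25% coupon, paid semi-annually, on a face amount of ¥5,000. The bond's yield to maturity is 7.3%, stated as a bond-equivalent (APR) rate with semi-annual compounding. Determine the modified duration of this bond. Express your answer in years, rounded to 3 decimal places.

Periodic yield y = 0.0365. First find Macaulay duration:
  t   CF        PV=CF/(1+0.0365)^t    t·PV
  1       256.25       247.2262       247.2262
  2       256.25       238.5203       477.0405
  3       256.25       230.1208       690.3625
  4       256.25       222.0172       888.0689
  5       256.25       214.1990     1,070.9948
  6       256.25       206.6560     1,239.9360
  7       256.25       199.3787     1,395.6508
  8       256.25       192.3576     1,538.8611
  9       256.25       185.5838     1,670.2544
  10    5,256.25     3,672.6788    36,726.7881
  Σ                  5,608.7385    45,945.1833
P = 5,608.7385; Macaulay duration = 45,945.1833 / 5,608.7385 = 8.19171 half-year periods = 4.09586 years.
Modified duration = D_Mac / (1 + y) = 4.09586 / 1.0365 = 3.95162 years.

3.952 years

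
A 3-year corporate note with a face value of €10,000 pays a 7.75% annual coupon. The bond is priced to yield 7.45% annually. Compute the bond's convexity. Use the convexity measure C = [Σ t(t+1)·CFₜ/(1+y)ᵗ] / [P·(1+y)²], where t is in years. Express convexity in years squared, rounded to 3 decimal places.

With y = 0.0745:
  t   CF        PV=CF/(1+0.0745)^t    t·PV        t(t+1)·PV
  1       775.00       721.2657       721.2657       1,442.5314
  2       775.00       671.2571     1,342.5141       4,027.5423
  3    10,775.00     8,685.5639    26,056.6917     104,226.7667
  Σ                 10,078.0867    28,120.4715     109,696.8404
P = 10,078.0867.
Convexity = Σ t(t+1)·PV / [P·(1+y)²] = 109,696.8404 / (10,078.0867 × 1.154550) = 9.42764.

9.428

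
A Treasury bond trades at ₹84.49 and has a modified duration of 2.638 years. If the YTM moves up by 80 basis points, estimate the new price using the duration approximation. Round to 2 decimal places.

Duration approximation: ΔP/P ≈ -D_mod · Δy = -2.638 × (+0.008) = -0.021104.
New price ≈ 84.49 × (1 - 0.021104) = 82.70692304.

₹82.71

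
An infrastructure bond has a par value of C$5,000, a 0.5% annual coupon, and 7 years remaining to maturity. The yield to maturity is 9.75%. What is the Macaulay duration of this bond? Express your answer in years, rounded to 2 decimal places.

6.85 years

Periodic yield y = 0.0975. Discount each cash flow and weight by its year:
  t   CF        PV=CF/(1+0.0975)^t    t·PV
  1        25.00        22.7790        22.7790
  2        25.00        20.7554        41.5108
  3        25.00        18.9115        56.7346
  4        25.00        17.2315        68.9258
  5        25.00        15.7006        78.5032
  6        25.00        14.3058        85.8349
  7     5,025.00     2,620.0185    18,340.1297
  Σ                  2,729.7024    18,694.4181
Price P = Σ PV = 2,729.7024.
Macaulay duration = Σ(t·PV) / P = 18,694.4181 / 2,729.7024 = 6.84852 years.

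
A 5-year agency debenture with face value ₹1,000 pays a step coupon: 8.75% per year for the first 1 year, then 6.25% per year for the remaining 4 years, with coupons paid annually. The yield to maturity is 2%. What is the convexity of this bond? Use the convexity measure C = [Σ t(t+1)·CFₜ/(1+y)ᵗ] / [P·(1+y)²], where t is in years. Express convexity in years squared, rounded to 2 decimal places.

With y = 0.02:
  t   CF        PV=CF/(1+0.02)^t    t·PV        t(t+1)·PV
  1        87.50        85.7843        85.7843         171.5686
  2        62.50        60.0730       120.1461         360.4383
  3        62.50        58.8951       176.6854         706.7418
  4        62.50        57.7403       230.9614       1,154.8068
  5     1,062.50       962.3390     4,811.6949      28,870.1696
  Σ                  1,224.8318     5,425.2721      31,263.7250
P = 1,224.8318.
Convexity = Σ t(t+1)·PV / [P·(1+y)²] = 31,263.7250 / (1,224.8318 × 1.040400) = 24.53375.

24.53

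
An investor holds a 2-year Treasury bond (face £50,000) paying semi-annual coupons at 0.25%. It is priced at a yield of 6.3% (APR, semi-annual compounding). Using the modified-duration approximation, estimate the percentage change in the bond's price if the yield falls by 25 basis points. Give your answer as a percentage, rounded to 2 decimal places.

Periodic yield y = 0.0315. Modified duration first:
  t   CF        PV=CF/(1+0.0315)^t    t·PV
  1        62.50        60.5914        60.5914
  2        62.50        58.7410       117.4821
  3        62.50        56.9472       170.8416
  4    50,062.50    44,221.7173   176,886.8693
  Σ                 44,397.9969   177,235.7843
P = 44,397.9969; D_Mac = 3.99198 half-year periods = 1.99599 yrs; D_mod = 1.99599/(1+0.0315) = 1.93503 yrs.
ΔP/P ≈ -D_mod · Δy = -1.93503 × (-0.0025) = +0.004838 = +0.4838%.

+0.48%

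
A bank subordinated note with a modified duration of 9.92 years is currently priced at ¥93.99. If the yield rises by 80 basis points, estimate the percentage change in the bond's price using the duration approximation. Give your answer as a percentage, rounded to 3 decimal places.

Duration approximation: ΔP/P ≈ -D_mod · Δy = -9.92 × (+0.008) = -0.079360.
As a percentage: -7.9360%.

-7.936%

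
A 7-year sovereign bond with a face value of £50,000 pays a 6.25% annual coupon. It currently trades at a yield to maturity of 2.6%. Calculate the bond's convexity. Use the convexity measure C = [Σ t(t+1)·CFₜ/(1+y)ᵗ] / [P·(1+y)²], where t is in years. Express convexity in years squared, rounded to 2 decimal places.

43.15

With y = 0.026:
  t   CF        PV=CF/(1+0.026)^t    t·PV        t(t+1)·PV
  1     3,125.00     3,045.8090     3,045.8090       6,091.6179
  2     3,125.00     2,968.6247     5,937.2494      17,811.7483
  3     3,125.00     2,893.3964     8,680.1893      34,720.7570
  4     3,125.00     2,820.0745    11,280.2979      56,401.4896
  5     3,125.00     2,748.6106    13,743.0530      82,458.3181
  6     3,125.00     2,678.9577    16,073.7462     112,516.2236
  7    53,125.00    44,388.1881   310,717.3166   2,485,738.5330
  Σ                 61,543.6610   369,477.6615   2,795,738.6876
P = 61,543.6610.
Convexity = Σ t(t+1)·PV / [P·(1+y)²] = 2,795,738.6876 / (61,543.6610 × 1.052676) = 43.15375.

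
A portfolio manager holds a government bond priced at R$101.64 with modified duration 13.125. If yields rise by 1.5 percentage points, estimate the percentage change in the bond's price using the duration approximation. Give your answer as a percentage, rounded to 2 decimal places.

-19.69%

Duration approximation: ΔP/P ≈ -D_mod · Δy = -13.125 × (+0.015) = -0.196875.
As a percentage: -19.6875%.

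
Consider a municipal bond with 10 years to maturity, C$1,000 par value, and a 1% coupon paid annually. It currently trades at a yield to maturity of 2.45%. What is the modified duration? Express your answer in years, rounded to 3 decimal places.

Periodic yield y = 0.0245. First find Macaulay duration:
  t   CF        PV=CF/(1+0.0245)^t    t·PV
  1        10.00         9.7609         9.7609
  2        10.00         9.5274        19.0549
  3        10.00         9.2996        27.8988
  4        10.00         9.0772        36.3088
  5        10.00         8.8601        44.3007
  6        10.00         8.6482        51.8895
  7        10.00         8.4414        59.0900
  8        10.00         8.2396        65.9165
  9        10.00         8.0425        72.3827
  10    1,010.00       792.8696     7,928.6956
  Σ                    872.7666     8,315.2984
P = 872.7666; Macaulay duration = 8,315.2984 / 872.7666 = 9.52752 years.
Modified duration = D_Mac / (1 + y) = 9.52752 / 1.0245 = 9.29968 years.

9.300 years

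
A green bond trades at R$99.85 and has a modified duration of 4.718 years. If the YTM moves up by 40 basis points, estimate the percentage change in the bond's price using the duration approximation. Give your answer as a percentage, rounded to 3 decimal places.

-1.887%

Duration approximation: ΔP/P ≈ -D_mod · Δy = -4.718 × (+0.004) = -0.018872.
As a percentage: -1.8872%.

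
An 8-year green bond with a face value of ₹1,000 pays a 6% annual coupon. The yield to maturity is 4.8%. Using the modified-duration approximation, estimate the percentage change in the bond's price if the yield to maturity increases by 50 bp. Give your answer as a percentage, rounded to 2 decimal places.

Periodic yield y = 0.048. Modified duration first:
  t   CF        PV=CF/(1+0.048)^t    t·PV
  1        60.00        57.2519        57.2519
  2        60.00        54.6297       109.2594
  3        60.00        52.1276       156.3827
  4        60.00        49.7400       198.9602
  5        60.00        47.4619       237.3093
  6        60.00        45.2880       271.7283
  7        60.00        43.2138       302.4965
  8     1,060.00       728.4766     5,827.8128
  Σ                  1,078.1895     7,161.2010
P = 1,078.1895; D_Mac = 6.64188 yrs; D_mod = 6.64188/(1+0.048) = 6.33767 yrs.
ΔP/P ≈ -D_mod · Δy = -6.33767 × (+0.005) = -0.031688 = -3.1688%.

-3.17%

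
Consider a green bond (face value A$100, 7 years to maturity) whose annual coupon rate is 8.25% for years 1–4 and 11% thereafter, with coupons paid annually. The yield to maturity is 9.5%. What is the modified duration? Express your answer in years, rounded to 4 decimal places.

Periodic yield y = 0.095. First find Macaulay duration:
  t   CF        PV=CF/(1+0.095)^t    t·PV
  1         8.25         7.5342         7.5342
  2         8.25         6.8806        13.7612
  3         8.25         6.2836        18.8509
  4         8.25         5.7385        22.9540
  5        11.00         6.9875        34.9375
  6        11.00         6.3813        38.2877
  7       111.00        58.8063       411.6444
  Σ                     98.6121       547.9699
P = 98.6121; Macaulay duration = 547.9699 / 98.6121 = 5.55682 years.
Modified duration = D_Mac / (1 + y) = 5.55682 / 1.095 = 5.07472 years.

5.0747 years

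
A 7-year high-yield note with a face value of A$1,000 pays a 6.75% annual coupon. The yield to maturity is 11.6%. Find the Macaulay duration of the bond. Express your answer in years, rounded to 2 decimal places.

Periodic yield y = 0.116. Discount each cash flow and weight by its year:
  t   CF        PV=CF/(1+0.116)^t    t·PV
  1        67.50        60.4839        60.4839
  2        67.50        54.1970       108.3940
  3        67.50        48.5636       145.6909
  4        67.50        43.5158       174.0632
  5        67.50        38.9927       194.9633
  6        67.50        34.9397       209.6379
  7     1,067.50       495.1292     3,465.9043
  Σ                    775.8218     4,359.1375
Price P = Σ PV = 775.8218.
Macaulay duration = Σ(t·PV) / P = 4,359.1375 / 775.8218 = 5.61874 years.

5.62 years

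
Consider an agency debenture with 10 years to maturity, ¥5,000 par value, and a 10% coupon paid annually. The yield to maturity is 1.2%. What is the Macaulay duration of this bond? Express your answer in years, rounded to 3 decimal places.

Periodic yield y = 0.012. Discount each cash flow and weight by its year:
  t   CF        PV=CF/(1+0.012)^t    t·PV
  1       500.00       494.0711       494.0711
  2       500.00       488.2126       976.4252
  3       500.00       482.4235     1,447.2705
  4       500.00       476.7031     1,906.8123
  5       500.00       471.0505     2,355.2524
  6       500.00       465.4649     2,792.7894
  7       500.00       459.9455     3,219.6188
  8       500.00       454.4916     3,635.9332
  9       500.00       449.1024     4,041.9217
  10    5,500.00     4,881.5480    48,815.4800
  Σ                  9,123.0133    69,685.5747
Price P = Σ PV = 9,123.0133.
Macaulay duration = Σ(t·PV) / P = 69,685.5747 / 9,123.0133 = 7.63844 years.

7.638 years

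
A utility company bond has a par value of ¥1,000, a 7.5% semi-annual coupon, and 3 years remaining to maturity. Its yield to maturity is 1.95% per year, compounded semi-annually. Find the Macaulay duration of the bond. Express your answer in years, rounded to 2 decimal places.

Periodic yield y = 0.00975. Discount each cash flow and weight by its period:
  t   CF        PV=CF/(1+0.00975)^t    t·PV
  1        37.50        37.1379        37.1379
  2        37.50        36.7793        73.5586
  3        37.50        36.4242       109.2725
  4        37.50        36.0725       144.2899
  5        37.50        35.7242       178.6208
  6     1,037.50       978.8247     5,872.9484
  Σ                  1,160.9627     6,415.8281
Price P = Σ PV = 1,160.9627.
Macaulay duration = Σ(t·PV) / P = 6,415.8281 / 1,160.9627 = 5.52630 half-year periods.
In years: 5.52630 / 2 = 2.76315 years.

2.76 years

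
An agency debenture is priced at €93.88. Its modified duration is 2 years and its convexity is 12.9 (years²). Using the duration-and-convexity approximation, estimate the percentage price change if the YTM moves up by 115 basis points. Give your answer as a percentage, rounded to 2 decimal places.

Duration effect: -D_mod·Δy = -2 × (+0.0115) = -0.023000
Convexity effect: ½·C·(Δy)² = 0.5 × 12.9 × (0.0115)² = +0.0008530125
ΔP/P ≈ -0.023000 + 0.0008530125 = -0.0221469875
= -2.21469875%.

-2.21%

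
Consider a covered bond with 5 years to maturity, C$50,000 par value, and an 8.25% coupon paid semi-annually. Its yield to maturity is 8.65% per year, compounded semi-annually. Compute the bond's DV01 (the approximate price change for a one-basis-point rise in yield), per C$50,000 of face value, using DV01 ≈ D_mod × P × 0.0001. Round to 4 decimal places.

Periodic yield y = 0.04325.
  t   CF        PV=CF/(1+0.04325)^t    t·PV
  1     2,062.50     1,976.9950     1,976.9950
  2     2,062.50     1,895.0347     3,790.0694
  3     2,062.50     1,816.4723     5,449.4169
  4     2,062.50     1,741.1668     6,964.6673
  5     2,062.50     1,668.9833     8,344.9165
  6     2,062.50     1,599.7923     9,598.7537
  7     2,062.50     1,533.4697    10,734.2880
  8     2,062.50     1,469.8967    11,759.1735
  9     2,062.50     1,408.9592    12,680.6328
  10   52,062.50    34,091.1055   340,911.0552
  Σ                 49,201.8755   412,209.9682
P = 49,201.8755; D_Mac = 8.37793 half-year periods = 4.18897 yrs; D_mod = 4.01530 yrs.
DV01 ≈ 4.01530 × 49,201.8755 × 0.0001 = 19.756049.

C$19.7560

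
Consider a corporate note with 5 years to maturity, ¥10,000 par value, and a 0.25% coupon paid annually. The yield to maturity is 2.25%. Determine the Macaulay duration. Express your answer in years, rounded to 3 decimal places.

Periodic yield y = 0.0225. Discount each cash flow and weight by its year:
  t   CF        PV=CF/(1+0.0225)^t    t·PV
  1        25.00        24.4499        24.4499
  2        25.00        23.9119        47.8237
  3        25.00        23.3857        70.1570
  4        25.00        22.8711        91.4843
  5    10,025.00     8,969.4910    44,847.4549
  Σ                  9,064.1095    45,081.3699
Price P = Σ PV = 9,064.1095.
Macaulay duration = Σ(t·PV) / P = 45,081.3699 / 9,064.1095 = 4.97361 years.

4.974 years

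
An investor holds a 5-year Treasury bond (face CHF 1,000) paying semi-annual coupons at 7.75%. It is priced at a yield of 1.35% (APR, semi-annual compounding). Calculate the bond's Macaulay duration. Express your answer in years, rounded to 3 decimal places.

4.350 years

Periodic yield y = 0.00675. Discount each cash flow and weight by its period:
  t   CF        PV=CF/(1+0.00675)^t    t·PV
  1        38.75        38.4902        38.4902
  2        38.75        38.2321        76.4642
  3        38.75        37.9758       113.9274
  4        38.75        37.7212       150.8847
  5        38.75        37.4683       187.3413
  6        38.75        37.2170       223.3023
  7        38.75        36.9675       258.7726
  8        38.75        36.7197       293.7572
  9        38.75        36.4735       328.2611
  10    1,038.75       971.1686     9,711.6865
  Σ                  1,308.4339    11,382.8875
Price P = Σ PV = 1,308.4339.
Macaulay duration = Σ(t·PV) / P = 11,382.8875 / 1,308.4339 = 8.69963 half-year periods.
In years: 8.69963 / 2 = 4.34981 years.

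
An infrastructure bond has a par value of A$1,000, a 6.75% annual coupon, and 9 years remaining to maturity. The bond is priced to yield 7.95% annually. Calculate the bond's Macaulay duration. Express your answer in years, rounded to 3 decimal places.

6.941 years

Periodic yield y = 0.0795. Discount each cash flow and weight by its year:
  t   CF        PV=CF/(1+0.0795)^t    t·PV
  1        67.50        62.5289        62.5289
  2        67.50        57.9240       115.8480
  3        67.50        53.6582       160.9745
  4        67.50        49.7065       198.8260
  5        67.50        46.0459       230.2293
  6        67.50        42.6548       255.9288
  7        67.50        39.5135       276.5943
  8        67.50        36.6035       292.8280
  9     1,067.50       536.2460     4,826.2140
  Σ                    924.8812     6,419.9718
Price P = Σ PV = 924.8812.
Macaulay duration = Σ(t·PV) / P = 6,419.9718 / 924.8812 = 6.94140 years.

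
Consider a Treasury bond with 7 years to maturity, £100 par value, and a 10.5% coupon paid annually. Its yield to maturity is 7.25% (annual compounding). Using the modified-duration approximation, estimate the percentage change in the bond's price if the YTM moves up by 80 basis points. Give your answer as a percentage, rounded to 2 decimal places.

Periodic yield y = 0.0725. Modified duration first:
  t   CF        PV=CF/(1+0.0725)^t    t·PV
  1        10.50         9.7902         9.7902
  2        10.50         9.1284        18.2568
  3        10.50         8.5113        25.5340
  4        10.50         7.9360        31.7439
  5        10.50         7.3995        36.9975
  6        10.50         6.8993        41.3958
  7       110.50        67.6988       473.8918
  Σ                    117.3636       637.6101
P = 117.3636; D_Mac = 5.43278 yrs; D_mod = 5.43278/(1+0.0725) = 5.06553 yrs.
ΔP/P ≈ -D_mod · Δy = -5.06553 × (+0.008) = -0.040524 = -4.0524%.

-4.05%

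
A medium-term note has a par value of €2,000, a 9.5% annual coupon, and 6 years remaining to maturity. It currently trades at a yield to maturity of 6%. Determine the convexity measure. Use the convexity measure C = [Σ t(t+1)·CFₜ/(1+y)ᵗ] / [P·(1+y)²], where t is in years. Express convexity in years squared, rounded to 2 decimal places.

28.63

With y = 0.06:
  t   CF        PV=CF/(1+0.06)^t    t·PV        t(t+1)·PV
  1       190.00       179.2453       179.2453         358.4906
  2       190.00       169.0993       338.1986       1,014.5959
  3       190.00       159.5277       478.5830       1,914.3320
  4       190.00       150.4978       601.9912       3,009.9559
  5       190.00       141.9791       709.8953       4,259.3716
  6     2,190.00     1,543.8636     9,263.1815      64,842.2705
  Σ                  2,344.2127    11,571.0949      75,399.0165
P = 2,344.2127.
Convexity = Σ t(t+1)·PV / [P·(1+y)²] = 75,399.0165 / (2,344.2127 × 1.123600) = 28.62575.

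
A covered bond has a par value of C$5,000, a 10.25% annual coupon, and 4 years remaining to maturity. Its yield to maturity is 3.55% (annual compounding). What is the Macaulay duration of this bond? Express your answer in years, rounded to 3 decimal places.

3.534 years

Periodic yield y = 0.0355. Discount each cash flow and weight by its year:
  t   CF        PV=CF/(1+0.0355)^t    t·PV
  1       512.50       494.9300       494.9300
  2       512.50       477.9623       955.9246
  3       512.50       461.5764     1,384.7291
  4     5,512.50     4,794.5537    19,178.2149
  Σ                  6,229.0224    22,013.7986
Price P = Σ PV = 6,229.0224.
Macaulay duration = Σ(t·PV) / P = 22,013.7986 / 6,229.0224 = 3.53407 years.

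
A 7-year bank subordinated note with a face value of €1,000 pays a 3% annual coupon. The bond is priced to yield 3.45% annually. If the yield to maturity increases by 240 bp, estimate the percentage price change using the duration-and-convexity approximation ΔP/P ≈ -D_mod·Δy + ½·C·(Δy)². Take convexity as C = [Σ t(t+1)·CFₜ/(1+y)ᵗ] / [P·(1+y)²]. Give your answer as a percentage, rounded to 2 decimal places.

With y = 0.0345:
  t   CF        PV=CF/(1+0.0345)^t    t·PV        t(t+1)·PV
  1        30.00        28.9995        28.9995          57.9990
  2        30.00        28.0324        56.0648         168.1944
  3        30.00        27.0975        81.2926         325.1704
  4        30.00        26.1938       104.7754         523.8769
  5        30.00        25.3203       126.6015         759.6089
  6        30.00        24.4759       146.8553       1,027.9869
  7     1,030.00       812.3137     5,686.1957      45,489.5653
  Σ                    972.4331     6,230.7847      48,352.4018
P = 972.4331; D_Mac = 6.40742 yrs; D_mod = 6.19373 yrs; C = 46.46194.
Duration effect: -6.19373 × (+0.024) = -0.148650
Convexity effect: 0.5 × 46.46194 × (0.024)² = +0.0133810
ΔP/P ≈ -0.148650 + 0.0133810 = -0.135269 = -13.5269%.

-13.53%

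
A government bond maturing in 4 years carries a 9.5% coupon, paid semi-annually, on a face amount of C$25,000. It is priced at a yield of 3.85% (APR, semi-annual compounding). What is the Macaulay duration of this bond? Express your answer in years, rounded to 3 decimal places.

Periodic yield y = 0.01925. Discount each cash flow and weight by its period:
  t   CF        PV=CF/(1+0.01925)^t    t·PV
  1     1,187.50     1,165.0724     1,165.0724
  2     1,187.50     1,143.0683     2,286.1366
  3     1,187.50     1,121.4798     3,364.4394
  4     1,187.50     1,100.2990     4,401.1962
  5     1,187.50     1,079.5183     5,397.5916
  6     1,187.50     1,059.1301     6,354.7804
  7     1,187.50     1,039.1269     7,273.8881
  8    26,187.50    22,482.6904   179,861.5229
  Σ                 30,190.3851   210,104.6276
Price P = Σ PV = 30,190.3851.
Macaulay duration = Σ(t·PV) / P = 210,104.6276 / 30,190.3851 = 6.95932 half-year periods.
In years: 6.95932 / 2 = 3.47966 years.

3.480 years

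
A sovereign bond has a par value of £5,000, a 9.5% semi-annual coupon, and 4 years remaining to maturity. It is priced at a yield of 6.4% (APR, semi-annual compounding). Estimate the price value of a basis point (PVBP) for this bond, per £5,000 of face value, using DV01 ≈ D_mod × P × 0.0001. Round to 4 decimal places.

Periodic yield y = 0.032.
  t   CF        PV=CF/(1+0.032)^t    t·PV
  1       237.50       230.1357       230.1357
  2       237.50       222.9997       445.9993
  3       237.50       216.0850       648.2549
  4       237.50       209.3846       837.5386
  5       237.50       202.8921     1,014.4605
  6       237.50       196.6009     1,179.6052
  7       237.50       190.5047     1,333.5330
  8     5,237.50     4,070.8627    32,566.9018
  Σ                  5,539.4653    38,256.4289
P = 5,539.4653; D_Mac = 6.90616 half-year periods = 3.45308 yrs; D_mod = 3.34601 yrs.
DV01 ≈ 3.34601 × 5,539.4653 × 0.0001 = 1.853509.

£1.8535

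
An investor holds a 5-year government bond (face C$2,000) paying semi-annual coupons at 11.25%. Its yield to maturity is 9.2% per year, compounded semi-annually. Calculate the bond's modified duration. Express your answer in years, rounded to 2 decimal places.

Periodic yield y = 0.046. First find Macaulay duration:
  t   CF        PV=CF/(1+0.046)^t    t·PV
  1       112.50       107.5526       107.5526
  2       112.50       102.8227       205.6455
  3       112.50        98.3009       294.9027
  4       112.50        93.9779       375.9116
  5       112.50        89.8450       449.2252
  6       112.50        85.8939       515.3635
  7       112.50        82.1166       574.8159
  8       112.50        78.5053       628.0425
  9       112.50        75.0529       675.4759
  10    2,112.50     1,347.3483    13,473.4828
  Σ                  2,161.4161    17,300.4182
P = 2,161.4161; Macaulay duration = 17,300.4182 / 2,161.4161 = 8.00421 half-year periods = 4.00210 years.
Modified duration = D_Mac / (1 + y) = 4.00210 / 1.046 = 3.82610 years.

3.83 years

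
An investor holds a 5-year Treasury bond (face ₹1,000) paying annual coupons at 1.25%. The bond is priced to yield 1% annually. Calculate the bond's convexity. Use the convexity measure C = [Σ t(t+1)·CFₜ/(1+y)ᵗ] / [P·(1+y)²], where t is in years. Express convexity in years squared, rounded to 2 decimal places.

28.46

With y = 0.01:
  t   CF        PV=CF/(1+0.01)^t    t·PV        t(t+1)·PV
  1        12.50        12.3762        12.3762          24.7525
  2        12.50        12.2537        24.5074          73.5222
  3        12.50        12.1324        36.3971         145.5885
  4        12.50        12.0123        48.0490         240.2451
  5     1,012.50       963.3590     4,816.7950      28,900.7703
  Σ                  1,012.1336     4,938.1248      29,384.8785
P = 1,012.1336.
Convexity = Σ t(t+1)·PV / [P·(1+y)²] = 29,384.8785 / (1,012.1336 × 1.020100) = 28.46055.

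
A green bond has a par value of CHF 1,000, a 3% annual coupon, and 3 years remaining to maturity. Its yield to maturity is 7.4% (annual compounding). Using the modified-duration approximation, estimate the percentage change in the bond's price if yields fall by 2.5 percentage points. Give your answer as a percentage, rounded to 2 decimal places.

+6.77%

Periodic yield y = 0.074. Modified duration first:
  t   CF        PV=CF/(1+0.074)^t    t·PV
  1        30.00        27.9330        27.9330
  2        30.00        26.0083        52.0167
  3     1,030.00       831.4275     2,494.2825
  Σ                    885.3688     2,574.2321
P = 885.3688; D_Mac = 2.90753 yrs; D_mod = 2.90753/(1+0.074) = 2.70719 yrs.
ΔP/P ≈ -D_mod · Δy = -2.70719 × (-0.025) = +0.067680 = +6.7680%.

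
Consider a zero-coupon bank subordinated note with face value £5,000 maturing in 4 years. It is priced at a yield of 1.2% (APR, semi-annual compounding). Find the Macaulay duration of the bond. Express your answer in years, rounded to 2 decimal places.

A zero-coupon bond has a single cash flow at maturity, so its Macaulay duration equals its maturity: 4 years.
(Equivalently: 8 semi-annual periods ÷ 2 = 4 years.)

4.00 years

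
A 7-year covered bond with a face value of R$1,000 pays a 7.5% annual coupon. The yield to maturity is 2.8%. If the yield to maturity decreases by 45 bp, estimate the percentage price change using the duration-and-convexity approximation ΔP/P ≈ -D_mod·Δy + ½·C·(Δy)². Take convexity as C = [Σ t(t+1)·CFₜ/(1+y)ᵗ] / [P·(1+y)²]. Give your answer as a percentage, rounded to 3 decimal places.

+2.611%

With y = 0.028:
  t   CF        PV=CF/(1+0.028)^t    t·PV        t(t+1)·PV
  1        75.00        72.9572        72.9572         145.9144
  2        75.00        70.9700       141.9401         425.8202
  3        75.00        69.0370       207.1110         828.4440
  4        75.00        67.1566       268.6265       1,343.1323
  5        75.00        65.3274       326.6372       1,959.8234
  6        75.00        63.5481       381.2886       2,669.0202
  7     1,075.00       886.0468     6,202.3276      49,618.6208
  Σ                  1,295.0432     7,600.8882      56,990.7754
P = 1,295.0432; D_Mac = 5.86922 yrs; D_mod = 5.70935 yrs; C = 41.64224.
Duration effect: -5.70935 × (-0.0045) = +0.025692
Convexity effect: 0.5 × 41.64224 × (-0.0045)² = +0.0004216
ΔP/P ≈ +0.025692 + 0.0004216 = +0.026114 = +2.6114%.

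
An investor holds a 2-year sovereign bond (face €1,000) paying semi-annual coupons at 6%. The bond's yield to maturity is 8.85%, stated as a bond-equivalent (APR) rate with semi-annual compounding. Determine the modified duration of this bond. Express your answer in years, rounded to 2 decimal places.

Periodic yield y = 0.04425. First find Macaulay duration:
  t   CF        PV=CF/(1+0.04425)^t    t·PV
  1        30.00        28.7288        28.7288
  2        30.00        27.5114        55.0227
  3        30.00        26.3456        79.0367
  4     1,030.00       866.2022     3,464.8089
  Σ                    948.7879     3,627.5971
P = 948.7879; Macaulay duration = 3,627.5971 / 948.7879 = 3.82340 half-year periods = 1.91170 years.
Modified duration = D_Mac / (1 + y) = 1.91170 / 1.04425 = 1.83069 years.

1.83 years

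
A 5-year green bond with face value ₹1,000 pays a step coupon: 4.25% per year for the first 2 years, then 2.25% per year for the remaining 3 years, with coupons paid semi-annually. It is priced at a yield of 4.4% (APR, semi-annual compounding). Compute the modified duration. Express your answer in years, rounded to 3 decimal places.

4.501 years

Periodic yield y = 0.022. First find Macaulay duration:
  t   CF        PV=CF/(1+0.022)^t    t·PV
  1        21.25        20.7926        20.7926
  2        21.25        20.3450        40.6899
  3        21.25        19.9070        59.7211
  4        21.25        19.4785        77.9140
  5        11.25        10.0902        50.4508
  6        11.25         9.8730        59.2377
  7        11.25         9.6604        67.6230
  8        11.25         9.4525        75.6198
  9        11.25         9.2490        83.2409
  10    1,011.25       813.4851     8,134.8505
  Σ                    942.3331     8,670.1403
P = 942.3331; Macaulay duration = 8,670.1403 / 942.3331 = 9.20072 half-year periods = 4.60036 years.
Modified duration = D_Mac / (1 + y) = 4.60036 / 1.022 = 4.50133 years.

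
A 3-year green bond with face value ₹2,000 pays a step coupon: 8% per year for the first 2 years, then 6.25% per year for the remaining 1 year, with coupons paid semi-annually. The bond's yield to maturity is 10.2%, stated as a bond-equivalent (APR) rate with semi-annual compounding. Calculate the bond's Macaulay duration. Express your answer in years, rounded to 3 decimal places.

2.716 years

Periodic yield y = 0.051. Discount each cash flow and weight by its period:
  t   CF        PV=CF/(1+0.051)^t    t·PV
  1        80.00        76.1180        76.1180
  2        80.00        72.4243       144.8487
  3        80.00        68.9099       206.7298
  4        80.00        65.5661       262.2643
  5        62.50        48.7379       243.6893
  6     2,062.50     1,530.3038     9,181.8229
  Σ                  1,862.0600    10,115.4729
Price P = Σ PV = 1,862.0600.
Macaulay duration = Σ(t·PV) / P = 10,115.4729 / 1,862.0600 = 5.43241 half-year periods.
In years: 5.43241 / 2 = 2.71620 years.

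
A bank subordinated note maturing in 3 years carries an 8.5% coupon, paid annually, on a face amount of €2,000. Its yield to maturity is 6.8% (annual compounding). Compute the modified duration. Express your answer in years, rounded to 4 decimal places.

2.5995 years

Periodic yield y = 0.068. First find Macaulay duration:
  t   CF        PV=CF/(1+0.068)^t    t·PV
  1       170.00       159.1760       159.1760
  2       170.00       149.0412       298.0825
  3     2,170.00     1,781.3365     5,344.0096
  Σ                  2,089.5538     5,801.2681
P = 2,089.5538; Macaulay duration = 5,801.2681 / 2,089.5538 = 2.77632 years.
Modified duration = D_Mac / (1 + y) = 2.77632 / 1.068 = 2.59955 years.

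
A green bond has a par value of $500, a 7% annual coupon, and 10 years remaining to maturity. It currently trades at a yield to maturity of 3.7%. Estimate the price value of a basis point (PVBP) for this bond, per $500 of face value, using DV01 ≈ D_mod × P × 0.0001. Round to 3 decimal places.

Periodic yield y = 0.037.
  t   CF        PV=CF/(1+0.037)^t    t·PV
  1        35.00        33.7512        33.7512
  2        35.00        32.5470        65.0939
  3        35.00        31.3857        94.1571
  4        35.00        30.2659       121.0634
  5        35.00        29.1860       145.9299
  6        35.00        28.1446       168.8678
  7        35.00        27.1404       189.9830
  8        35.00        26.1721       209.3765
  9        35.00        25.2382       227.1442
  10      535.00       372.0199     3,720.1994
  Σ                    635.8510     4,975.5665
P = 635.8510; D_Mac = 7.82505 yrs; D_mod = 7.54585 yrs.
DV01 ≈ 7.54585 × 635.8510 × 0.0001 = 0.479804.

$0.480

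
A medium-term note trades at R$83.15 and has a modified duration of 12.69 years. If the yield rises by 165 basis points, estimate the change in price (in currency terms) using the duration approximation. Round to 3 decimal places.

-R$17.410

Duration approximation: ΔP/P ≈ -D_mod · Δy = -12.69 × (+0.0165) = -0.209385.
ΔP ≈ 83.15 × (-0.209385) = -17.41036275.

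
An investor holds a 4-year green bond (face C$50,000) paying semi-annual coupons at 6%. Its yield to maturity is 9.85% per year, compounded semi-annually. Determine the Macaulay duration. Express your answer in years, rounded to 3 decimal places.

Periodic yield y = 0.04925. Discount each cash flow and weight by its period:
  t   CF        PV=CF/(1+0.04925)^t    t·PV
  1     1,500.00     1,429.5926     1,429.5926
  2     1,500.00     1,362.4899     2,724.9799
  3     1,500.00     1,298.5370     3,895.6110
  4     1,500.00     1,237.5859     4,950.3435
  5     1,500.00     1,179.4957     5,897.4786
  6     1,500.00     1,124.1322     6,744.7933
  7     1,500.00     1,071.3674     7,499.5716
  8    51,500.00    35,057.0531   280,456.4245
  Σ                 43,760.2537   313,598.7949
Price P = Σ PV = 43,760.2537.
Macaulay duration = Σ(t·PV) / P = 313,598.7949 / 43,760.2537 = 7.16629 half-year periods.
In years: 7.16629 / 2 = 3.58315 years.

3.583 years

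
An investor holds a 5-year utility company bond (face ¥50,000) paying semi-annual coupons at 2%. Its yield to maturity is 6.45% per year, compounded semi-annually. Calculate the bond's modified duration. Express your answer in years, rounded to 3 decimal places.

Periodic yield y = 0.03225. First find Macaulay duration:
  t   CF        PV=CF/(1+0.03225)^t    t·PV
  1       500.00       484.3788       484.3788
  2       500.00       469.2456       938.4912
  3       500.00       454.5852     1,363.7557
  4       500.00       440.3829     1,761.5316
  5       500.00       426.6243     2,133.1213
  6       500.00       413.2955     2,479.7729
  7       500.00       400.3831     2,802.6819
  8       500.00       387.8742     3,102.9935
  9       500.00       375.7560     3,381.8044
  10   50,500.00    36,765.6681   367,656.6813
  Σ                 40,618.1937   386,105.2125
P = 40,618.1937; Macaulay duration = 386,105.2125 / 40,618.1937 = 9.50572 half-year periods = 4.75286 years.
Modified duration = D_Mac / (1 + y) = 4.75286 / 1.03225 = 4.60437 years.

4.604 years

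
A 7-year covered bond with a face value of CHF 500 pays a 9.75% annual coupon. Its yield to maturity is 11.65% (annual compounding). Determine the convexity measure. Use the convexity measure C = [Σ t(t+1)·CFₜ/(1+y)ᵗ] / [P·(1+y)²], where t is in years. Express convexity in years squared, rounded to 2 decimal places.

30.74

With y = 0.1165:
  t   CF        PV=CF/(1+0.1165)^t    t·PV        t(t+1)·PV
  1        48.75        43.6632        43.6632          87.3265
  2        48.75        39.1072        78.2145         234.6434
  3        48.75        35.0266       105.0799         420.3196
  4        48.75        31.3718       125.4873         627.4364
  5        48.75        28.0984       140.4918         842.9508
  6        48.75        25.1665       150.9988       1,056.9916
  7       548.75       253.7251     1,776.0757      14,208.6059
  Σ                    456.1589     2,420.0112      17,478.2743
P = 456.1589.
Convexity = Σ t(t+1)·PV / [P·(1+y)²] = 17,478.2743 / (456.1589 × 1.246572) = 30.73725.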